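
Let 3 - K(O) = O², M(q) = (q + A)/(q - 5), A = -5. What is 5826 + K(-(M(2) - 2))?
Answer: 5828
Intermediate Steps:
M(q) = 1 (M(q) = (q - 5)/(q - 5) = (-5 + q)/(-5 + q) = 1)
K(O) = 3 - O²
5826 + K(-(M(2) - 2)) = 5826 + (3 - (-(1 - 2))²) = 5826 + (3 - (-1*(-1))²) = 5826 + (3 - 1*1²) = 5826 + (3 - 1*1) = 5826 + (3 - 1) = 5826 + 2 = 5828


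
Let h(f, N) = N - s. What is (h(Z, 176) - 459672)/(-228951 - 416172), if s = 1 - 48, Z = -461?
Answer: 459449/645123 ≈ 0.71219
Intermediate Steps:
s = -47
h(f, N) = 47 + N (h(f, N) = N - 1*(-47) = N + 47 = 47 + N)
(h(Z, 176) - 459672)/(-228951 - 416172) = ((47 + 176) - 459672)/(-228951 - 416172) = (223 - 459672)/(-645123) = -459449*(-1/645123) = 459449/645123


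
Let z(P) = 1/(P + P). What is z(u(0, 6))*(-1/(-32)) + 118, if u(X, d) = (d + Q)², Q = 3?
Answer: 611713/5184 ≈ 118.00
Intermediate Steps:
u(X, d) = (3 + d)² (u(X, d) = (d + 3)² = (3 + d)²)
z(P) = 1/(2*P)
z(u(0, 6))*(-1/(-32)) + 118 = (1/(2*((3 + 6)²)))*(-1/(-32)) + 118 = (1/(2*(9²)))*(-1*(-1/32)) + 118 = ((½)/81)*(1/32) + 118 = ((½)*(1/81))*(1/32) + 118 = (1/162)*(1/32) + 118 = 1/5184 + 118 = 611713/5184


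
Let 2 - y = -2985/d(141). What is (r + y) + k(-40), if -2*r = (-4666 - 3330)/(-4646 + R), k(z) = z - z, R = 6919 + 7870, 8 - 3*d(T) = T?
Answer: -12514399/192717 ≈ -64.937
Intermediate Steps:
d(T) = 8/3 - T/3
R = 14789
k(z) = 0
y = -8689/133 (y = 2 - (-2985)/(8/3 - ⅓*141) = 2 - (-2985)/(8/3 - 47) = 2 - (-2985)/(-133/3) = 2 - (-2985)*(-3)/133 = 2 - 1*8955/133 = 2 - 8955/133 = -8689/133 ≈ -65.331)
r = 3998/10143 (r = -(-4666 - 3330)/(2*(-4646 + 14789)) = -(-3998)/10143 = -½*(-7996/10143) = 3998/10143 ≈ 0.39416)
(r + y) + k(-40) = (3998/10143 - 8689/133) + 0 = -12514399/192717 + 0 = -12514399/192717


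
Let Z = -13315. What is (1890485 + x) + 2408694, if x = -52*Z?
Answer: 4991559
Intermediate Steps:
x = 692380 (x = -52*(-13315) = 692380)
(1890485 + x) + 2408694 = (1890485 + 692380) + 2408694 = 2582865 + 2408694 = 4991559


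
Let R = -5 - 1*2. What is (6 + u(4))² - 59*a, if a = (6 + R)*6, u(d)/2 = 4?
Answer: 550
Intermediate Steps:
R = -7 (R = -5 - 2 = -7)
u(d) = 8 (u(d) = 2*4 = 8)
a = -6 (a = (6 - 7)*6 = -1*6 = -6)
(6 + u(4))² - 59*a = (6 + 8)² - 59*(-6) = 14² + 354 = 196 + 354 = 550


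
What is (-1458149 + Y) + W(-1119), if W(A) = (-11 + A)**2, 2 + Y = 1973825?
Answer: 1792574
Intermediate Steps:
Y = 1973823 (Y = -2 + 1973825 = 1973823)
(-1458149 + Y) + W(-1119) = (-1458149 + 1973823) + (-11 - 1119)**2 = 515674 + (-1130)**2 = 515674 + 1276900 = 1792574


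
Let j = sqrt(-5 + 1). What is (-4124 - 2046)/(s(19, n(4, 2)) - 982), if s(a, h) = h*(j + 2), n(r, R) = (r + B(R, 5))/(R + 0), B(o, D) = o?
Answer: 1505480/238153 + 9255*I/238153 ≈ 6.3215 + 0.038862*I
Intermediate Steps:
j = 2*I (j = sqrt(-4) = 2*I ≈ 2.0*I)
n(r, R) = (R + r)/R (n(r, R) = (r + R)/(R + 0) = (R + r)/R)
s(a, h) = h*(2 + 2*I) (s(a, h) = h*(2*I + 2) = h*(2 + 2*I))
(-4124 - 2046)/(s(19, n(4, 2)) - 982) = (-4124 - 2046)/(2*((2 + 4)/2)*(1 + I) - 982) = -6170/(2*((1/2)*6)*(1 + I) - 982) = -6170/(2*3*(1 + I) - 982) = -6170/((6 + 6*I) - 982) = -6170*(-976 - 6*I)/952612 = -3085*(-976 - 6*I)/476306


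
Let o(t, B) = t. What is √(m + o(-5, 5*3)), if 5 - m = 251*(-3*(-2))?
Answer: I*√1506 ≈ 38.807*I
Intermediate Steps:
m = -1501 (m = 5 - 251*(-3*(-2)) = 5 - 251*6 = 5 - 1*1506 = 5 - 1506 = -1501)
√(m + o(-5, 5*3)) = √(-1501 - 5) = √(-1506) = I*√1506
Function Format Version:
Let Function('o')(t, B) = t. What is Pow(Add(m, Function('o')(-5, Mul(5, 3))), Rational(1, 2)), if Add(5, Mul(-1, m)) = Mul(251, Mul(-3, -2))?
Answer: Mul(I, Pow(1506, Rational(1, 2))) ≈ Mul(38.807, I)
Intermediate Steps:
m = -1501 (m = Add(5, Mul(-1, Mul(251, Mul(-3, -2)))) = Add(5, Mul(-1, Mul(251, 6))) = Add(5, Mul(-1, 1506)) = Add(5, -1506) = -1501)
Pow(Add(m, Function('o')(-5, Mul(5, 3))), Rational(1, 2)) = Pow(Add(-1501, -5), Rational(1, 2)) = Pow(-1506, Rational(1, 2)) = Mul(I, Pow(1506, Rational(1, 2)))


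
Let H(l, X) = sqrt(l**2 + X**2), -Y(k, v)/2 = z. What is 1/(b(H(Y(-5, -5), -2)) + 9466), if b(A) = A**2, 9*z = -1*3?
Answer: 9/85234 ≈ 0.00010559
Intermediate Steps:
z = -1/3 (z = (-1*3)/9 = (1/9)*(-3) = -1/3 ≈ -0.33333)
Y(k, v) = 2/3 (Y(k, v) = -2*(-1/3) = 2/3)
H(l, X) = sqrt(X**2 + l**2)
1/(b(H(Y(-5, -5), -2)) + 9466) = 1/((sqrt((-2)**2 + (2/3)**2))**2 + 9466) = 1/((sqrt(4 + 4/9))**2 + 9466) = 1/((sqrt(40/9))**2 + 9466) = 1/((2*sqrt(10)/3)**2 + 9466) = 1/(40/9 + 9466) = 1/(85234/9) = 9/85234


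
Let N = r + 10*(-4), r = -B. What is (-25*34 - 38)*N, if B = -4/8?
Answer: 35076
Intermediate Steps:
B = -½ (B = -4*⅛ = -½ ≈ -0.50000)
r = ½ (r = -1*(-½) = ½ ≈ 0.50000)
N = -79/2 (N = ½ + 10*(-4) = ½ - 40 = -79/2 ≈ -39.500)
(-25*34 - 38)*N = (-25*34 - 38)*(-79/2) = (-850 - 38)*(-79/2) = -888*(-79/2) = 35076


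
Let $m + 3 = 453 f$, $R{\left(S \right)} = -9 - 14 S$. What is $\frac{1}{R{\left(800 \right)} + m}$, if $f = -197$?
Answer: $- \frac{1}{100453} \approx -9.9549 \cdot 10^{-6}$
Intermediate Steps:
$m = -89244$ ($m = -3 + 453 \left(-197\right) = -3 - 89241 = -89244$)
$\frac{1}{R{\left(800 \right)} + m} = \frac{1}{\left(-9 - 11200\right) - 89244} = \frac{1}{-11209 - 89244} = \frac{1}{-100453} = - \frac{1}{100453}$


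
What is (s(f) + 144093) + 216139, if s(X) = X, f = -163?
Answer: 360069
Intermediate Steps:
(s(f) + 144093) + 216139 = (-163 + 144093) + 216139 = 143930 + 216139 = 360069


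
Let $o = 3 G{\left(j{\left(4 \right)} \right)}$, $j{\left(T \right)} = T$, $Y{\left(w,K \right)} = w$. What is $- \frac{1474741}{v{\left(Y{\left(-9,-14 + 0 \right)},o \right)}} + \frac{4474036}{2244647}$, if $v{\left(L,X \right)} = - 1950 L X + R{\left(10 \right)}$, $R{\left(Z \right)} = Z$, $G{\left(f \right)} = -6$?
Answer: $\frac{4723576193467}{709061540830} \approx 6.6617$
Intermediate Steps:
$o = -18$ ($o = 3 \left(-6\right) = -18$)
$v{\left(L,X \right)} = 10 - 1950 L X$ ($v{\left(L,X \right)} = - 1950 L X + 10 = 10 - 1950 L X$)
$- \frac{1474741}{v{\left(Y{\left(-9,-14 + 0 \right)},o \right)}} + \frac{4474036}{2244647} = - \frac{1474741}{10 - \left(-17550\right) \left(-18\right)} + \frac{4474036}{2244647} = - \frac{1474741}{10 - 315900} + 4474036 \cdot \frac{1}{2244647} = - \frac{1474741}{-315890} + \frac{4474036}{2244647} = \left(-1474741\right) \left(- \frac{1}{315890}\right) + \frac{4474036}{2244647} = \frac{1474741}{315890} + \frac{4474036}{2244647} = \frac{4723576193467}{709061540830}$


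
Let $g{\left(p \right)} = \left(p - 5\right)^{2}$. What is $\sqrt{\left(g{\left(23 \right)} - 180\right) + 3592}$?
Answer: $2 \sqrt{934} \approx 61.123$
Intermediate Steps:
$g{\left(p \right)} = \left(-5 + p\right)^{2}$
$\sqrt{\left(g{\left(23 \right)} - 180\right) + 3592} = \sqrt{\left(\left(-5 + 23\right)^{2} - 180\right) + 3592} = \sqrt{\left(18^{2} - 180\right) + 3592} = \sqrt{\left(324 - 180\right) + 3592} = \sqrt{144 + 3592} = \sqrt{3736} = 2 \sqrt{934}$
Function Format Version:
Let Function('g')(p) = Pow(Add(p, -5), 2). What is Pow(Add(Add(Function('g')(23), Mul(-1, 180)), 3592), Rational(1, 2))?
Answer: Mul(2, Pow(934, Rational(1, 2))) ≈ 61.123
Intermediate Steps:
Function('g')(p) = Pow(Add(-5, p), 2)
Pow(Add(Add(Function('g')(23), Mul(-1, 180)), 3592), Rational(1, 2)) = Pow(Add(Add(Pow(Add(-5, 23), 2), Mul(-1, 180)), 3592), Rational(1, 2)) = Pow(Add(Add(Pow(18, 2), -180), 3592), Rational(1, 2)) = Pow(Add(Add(324, -180), 3592), Rational(1, 2)) = Pow(Add(144, 3592), Rational(1, 2)) = Pow(3736, Rational(1, 2)) = Mul(2, Pow(934, Rational(1, 2)))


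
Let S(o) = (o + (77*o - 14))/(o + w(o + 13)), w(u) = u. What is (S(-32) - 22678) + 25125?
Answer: 127307/51 ≈ 2496.2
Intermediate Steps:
S(o) = (-14 + 78*o)/(13 + 2*o) (S(o) = (o + (77*o - 14))/(o + (o + 13)) = (o + (-14 + 77*o))/(o + (13 + o)) = (-14 + 78*o)/(13 + 2*o))
(S(-32) - 22678) + 25125 = (2*(-7 + 39*(-32))/(13 + 2*(-32)) - 22678) + 25125 = (2*(-7 - 1248)/(13 - 64) - 22678) + 25125 = (2*(-1255)/(-51) - 22678) + 25125 = (2*(-1/51)*(-1255) - 22678) + 25125 = (2510/51 - 22678) + 25125 = -1154068/51 + 25125 = 127307/51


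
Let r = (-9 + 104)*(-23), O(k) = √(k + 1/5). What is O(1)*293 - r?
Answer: 2185 + 293*√30/5 ≈ 2506.0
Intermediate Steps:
O(k) = √(⅕ + k) (O(k) = √(k + 1*(⅕)) = √(k + ⅕) = √(⅕ + k))
r = -2185 (r = 95*(-23) = -2185)
O(1)*293 - r = (√(5 + 25*1)/5)*293 - 1*(-2185) = (√(5 + 25)/5)*293 + 2185 = (√30/5)*293 + 2185 = 293*√30/5 + 2185 = 2185 + 293*√30/5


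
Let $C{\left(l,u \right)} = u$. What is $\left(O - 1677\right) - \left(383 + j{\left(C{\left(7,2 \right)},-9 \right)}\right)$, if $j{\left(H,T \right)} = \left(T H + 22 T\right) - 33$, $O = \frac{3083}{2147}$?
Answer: $- \frac{3885134}{2147} \approx -1809.6$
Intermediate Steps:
$O = \frac{3083}{2147}$ ($O = 3083 \cdot \frac{1}{2147} = \frac{3083}{2147} \approx 1.436$)
$j{\left(H,T \right)} = -33 + 22 T + H T$ ($j{\left(H,T \right)} = \left(H T + 22 T\right) - 33 = \left(22 T + H T\right) - 33 = -33 + 22 T + H T$)
$\left(O - 1677\right) - \left(383 + j{\left(C{\left(7,2 \right)},-9 \right)}\right) = \left(\frac{3083}{2147} - 1677\right) - \left(350 - 216\right) = - \frac{3597436}{2147} - 134 = - \frac{3885134}{2147}$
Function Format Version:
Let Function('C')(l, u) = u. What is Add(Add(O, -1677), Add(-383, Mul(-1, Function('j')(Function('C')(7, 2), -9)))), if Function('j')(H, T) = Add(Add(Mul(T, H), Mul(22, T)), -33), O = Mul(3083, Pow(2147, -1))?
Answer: Rational(-3885134, 2147) ≈ -1809.6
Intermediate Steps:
O = Rational(3083, 2147) (O = Mul(3083, Rational(1, 2147)) = Rational(3083, 2147) ≈ 1.4360)
Function('j')(H, T) = Add(-33, Mul(22, T), Mul(H, T)) (Function('j')(H, T) = Add(Add(Mul(H, T), Mul(22, T)), -33) = Add(Add(Mul(22, T), Mul(H, T)), -33) = Add(-33, Mul(22, T), Mul(H, T)))
Add(Add(O, -1677), Add(-383, Mul(-1, Function('j')(Function('C')(7, 2), -9)))) = Add(Add(Rational(3083, 2147), -1677), Add(-383, Mul(-1, Add(-33, Mul(22, -9), Mul(2, -9))))) = Add(Rational(-3597436, 2147), Add(-383, Mul(-1, Add(-33, -198, -18)))) = Add(Rational(-3597436, 2147), Add(-383, Mul(-1, -249))) = Add(Rational(-3597436, 2147), Add(-383, 249)) = Add(Rational(-3597436, 2147), -134) = Rational(-3885134, 2147)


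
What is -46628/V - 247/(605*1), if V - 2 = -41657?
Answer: 3584231/5040255 ≈ 0.71112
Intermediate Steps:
V = -41655 (V = 2 - 41657 = -41655)
-46628/V - 247/(605*1) = -46628/(-41655) - 247/(605*1) = -46628*(-1/41655) - 247/605 = 46628/41655 - 247*1/605 = 46628/41655 - 247/605 = 3584231/5040255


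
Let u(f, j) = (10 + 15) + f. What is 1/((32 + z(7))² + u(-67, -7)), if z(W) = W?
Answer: 1/1479 ≈ 0.00067613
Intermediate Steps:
u(f, j) = 25 + f
1/((32 + z(7))² + u(-67, -7)) = 1/((32 + 7)² + (25 - 67)) = 1/(39² - 42) = 1/(1521 - 42) = 1/1479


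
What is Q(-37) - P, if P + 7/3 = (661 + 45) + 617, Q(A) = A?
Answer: -4073/3 ≈ -1357.7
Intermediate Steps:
P = 3962/3 (P = -7/3 + ((661 + 45) + 617) = -7/3 + (706 + 617) = -7/3 + 1323 = 3962/3 ≈ 1320.7)
Q(-37) - P = -37 - 1*3962/3 = -37 - 3962/3 = -4073/3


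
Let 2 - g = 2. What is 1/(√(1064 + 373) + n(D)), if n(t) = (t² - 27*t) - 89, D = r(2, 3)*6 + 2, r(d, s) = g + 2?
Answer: -271/72004 - √1437/72004 ≈ -0.0042901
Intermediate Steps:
g = 0 (g = 2 - 1*2 = 2 - 2 = 0)
r(d, s) = 2 (r(d, s) = 0 + 2 = 2)
D = 14 (D = 2*6 + 2 = 12 + 2 = 14)
n(t) = -89 + t² - 27*t
1/(√(1064 + 373) + n(D)) = 1/(√(1064 + 373) + (-89 + 14² - 27*14)) = 1/(√1437 + (-89 + 196 - 378)) = 1/(√1437 - 271) = 1/(-271 + √1437)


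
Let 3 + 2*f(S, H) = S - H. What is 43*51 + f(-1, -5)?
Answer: 4387/2 ≈ 2193.5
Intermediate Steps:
f(S, H) = -3/2 + S/2 - H/2 (f(S, H) = -3/2 + (S - H)/2 = -3/2 + (S/2 - H/2) = -3/2 + S/2 - H/2)
43*51 + f(-1, -5) = 43*51 + (-3/2 + (½)*(-1) - ½*(-5)) = 2193 + (-3/2 - ½ + 5/2) = 2193 + ½ = 4387/2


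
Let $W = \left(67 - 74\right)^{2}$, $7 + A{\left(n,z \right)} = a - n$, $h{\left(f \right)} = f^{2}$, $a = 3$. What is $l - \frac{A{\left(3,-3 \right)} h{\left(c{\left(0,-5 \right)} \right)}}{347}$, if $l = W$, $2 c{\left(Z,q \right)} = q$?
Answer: $\frac{68187}{1388} \approx 49.126$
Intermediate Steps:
$c{\left(Z,q \right)} = \frac{q}{2}$
$A{\left(n,z \right)} = -4 - n$ ($A{\left(n,z \right)} = -7 - \left(-3 + n\right) = -4 - n$)
$W = 49$ ($W = \left(-7\right)^{2} = 49$)
$l = 49$
$l - \frac{A{\left(3,-3 \right)} h{\left(c{\left(0,-5 \right)} \right)}}{347} = 49 - \frac{\left(-4 - 3\right) \left(\frac{1}{2} \left(-5\right)\right)^{2}}{347} = 49 - \left(-4 - 3\right) \left(- \frac{5}{2}\right)^{2} \cdot \frac{1}{347} = 49 - \left(-7\right) \frac{25}{4} \cdot \frac{1}{347} = 49 - \left(- \frac{175}{4}\right) \frac{1}{347} = 49 - - \frac{175}{1388} = 49 + \frac{175}{1388} = \frac{68187}{1388}$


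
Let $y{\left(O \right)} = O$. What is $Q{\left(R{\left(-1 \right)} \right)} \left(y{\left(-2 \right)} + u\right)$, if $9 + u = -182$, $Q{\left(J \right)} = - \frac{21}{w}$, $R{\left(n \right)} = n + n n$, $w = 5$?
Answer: $\frac{4053}{5} \approx 810.6$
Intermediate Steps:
$R{\left(n \right)} = n + n^{2}$
$Q{\left(J \right)} = - \frac{21}{5}$
$u = -191$ ($u = -9 - 182 = -191$)
$Q{\left(R{\left(-1 \right)} \right)} \left(y{\left(-2 \right)} + u\right) = - \frac{21 \left(-2 - 191\right)}{5} = \left(- \frac{21}{5}\right) \left(-193\right) = \frac{4053}{5}$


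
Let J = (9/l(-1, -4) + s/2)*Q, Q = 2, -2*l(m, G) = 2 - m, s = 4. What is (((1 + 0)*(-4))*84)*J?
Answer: 2688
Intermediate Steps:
l(m, G) = -1 + m/2 (l(m, G) = -(2 - m)/2 = -1 + m/2)
J = -8 (J = (9/(-1 + (1/2)*(-1)) + 4/2)*2 = (9/(-1 - 1/2) + 4*(1/2))*2 = (9/(-3/2) + 2)*2 = (9*(-2/3) + 2)*2 = (-6 + 2)*2 = -4*2 = -8)
(((1 + 0)*(-4))*84)*J = (((1 + 0)*(-4))*84)*(-8) = ((1*(-4))*84)*(-8) = -4*84*(-8) = -336*(-8) = 2688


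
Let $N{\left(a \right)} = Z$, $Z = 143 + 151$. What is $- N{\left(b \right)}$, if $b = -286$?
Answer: $-294$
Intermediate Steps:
$Z = 294$
$N{\left(a \right)} = 294$
$- N{\left(b \right)} = \left(-1\right) 294 = -294$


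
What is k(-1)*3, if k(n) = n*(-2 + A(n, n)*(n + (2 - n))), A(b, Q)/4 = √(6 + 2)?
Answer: 6 - 48*√2 ≈ -61.882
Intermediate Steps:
A(b, Q) = 8*√2 (A(b, Q) = 4*√(6 + 2) = 4*√8 = 4*(2*√2) = 8*√2)
k(n) = n*(-2 + 16*√2) (k(n) = n*(-2 + (8*√2)*(n + (2 - n))) = n*(-2 + (8*√2)*2) = n*(-2 + 16*√2))
k(-1)*3 = (2*(-1)*(-1 + 8*√2))*3 = (2 - 16*√2)*3 = 6 - 48*√2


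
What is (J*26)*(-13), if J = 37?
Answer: -12506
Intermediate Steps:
(J*26)*(-13) = (37*26)*(-13) = 962*(-13) = -12506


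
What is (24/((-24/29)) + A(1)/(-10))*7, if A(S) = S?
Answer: -2037/10 ≈ -203.70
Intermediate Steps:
(24/((-24/29)) + A(1)/(-10))*7 = (24/((-24/29)) + 1/(-10))*7 = (24/((-24*1/29)) + 1*(-⅒))*7 = (24/(-24/29) - ⅒)*7 = (24*(-29/24) - ⅒)*7 = (-29 - ⅒)*7 = -291/10*7 = -2037/10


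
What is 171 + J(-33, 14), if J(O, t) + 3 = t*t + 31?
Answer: 395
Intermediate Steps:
J(O, t) = 28 + t² (J(O, t) = -3 + (t*t + 31) = -3 + (t² + 31) = -3 + (31 + t²) = 28 + t²)
171 + J(-33, 14) = 171 + (28 + 14²) = 171 + (28 + 196) = 171 + 224 = 395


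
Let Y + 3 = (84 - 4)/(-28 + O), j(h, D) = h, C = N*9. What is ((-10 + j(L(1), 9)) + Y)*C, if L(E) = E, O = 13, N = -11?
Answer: 1716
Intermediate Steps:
C = -99 (C = -11*9 = -99)
Y = -25/3 (Y = -3 + (84 - 4)/(-28 + 13) = -3 + 80/(-15) = -3 + 80*(-1/15) = -3 - 16/3 = -25/3 ≈ -8.3333)
((-10 + j(L(1), 9)) + Y)*C = ((-10 + 1) - 25/3)*(-99) = (-9 - 25/3)*(-99) = -52/3*(-99) = 1716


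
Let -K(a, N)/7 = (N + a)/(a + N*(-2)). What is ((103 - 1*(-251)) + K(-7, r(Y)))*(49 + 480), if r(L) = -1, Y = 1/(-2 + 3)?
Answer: 906706/5 ≈ 1.8134e+5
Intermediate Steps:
Y = 1 (Y = 1/1 = 1)
K(a, N) = -7*(N + a)/(a - 2*N) (K(a, N) = -7*(N + a)/(a + N*(-2)) = -7*(N + a)/(a - 2*N))
((103 - 1*(-251)) + K(-7, r(Y)))*(49 + 480) = ((103 - 1*(-251)) + 7*(-1 - 7)/(-1*(-7) + 2*(-1)))*(49 + 480) = ((103 + 251) + 7*(-8)/(7 - 2))*529 = (354 + 7*(-8)/5)*529 = (354 + 7*(⅕)*(-8))*529 = (354 - 56/5)*529 = (1714/5)*529 = 906706/5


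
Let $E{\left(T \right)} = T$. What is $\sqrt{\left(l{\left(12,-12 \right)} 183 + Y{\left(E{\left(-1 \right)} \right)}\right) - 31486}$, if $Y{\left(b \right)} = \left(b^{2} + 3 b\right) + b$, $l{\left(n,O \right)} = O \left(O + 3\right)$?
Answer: $5 i \sqrt{469} \approx 108.28 i$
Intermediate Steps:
$l{\left(n,O \right)} = O \left(3 + O\right)$
$Y{\left(b \right)} = b^{2} + 4 b$
$\sqrt{\left(l{\left(12,-12 \right)} 183 + Y{\left(E{\left(-1 \right)} \right)}\right) - 31486} = \sqrt{\left(- 12 \left(3 - 12\right) 183 - \left(4 - 1\right)\right) - 31486} = \sqrt{\left(\left(-12\right) \left(-9\right) 183 - 3\right) - 31486} = \sqrt{\left(108 \cdot 183 - 3\right) - 31486} = \sqrt{\left(19764 - 3\right) - 31486} = \sqrt{19761 - 31486} = \sqrt{-11725} = 5 i \sqrt{469}$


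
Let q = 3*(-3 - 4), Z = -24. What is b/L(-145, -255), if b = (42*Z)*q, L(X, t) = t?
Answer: -7056/85 ≈ -83.012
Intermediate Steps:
q = -21 (q = 3*(-7) = -21)
b = 21168 (b = (42*(-24))*(-21) = -1008*(-21) = 21168)
b/L(-145, -255) = 21168/(-255) = 21168*(-1/255) = -7056/85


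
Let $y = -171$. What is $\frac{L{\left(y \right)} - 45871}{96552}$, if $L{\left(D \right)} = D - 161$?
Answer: $- \frac{15401}{32184} \approx -0.47853$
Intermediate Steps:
$L{\left(D \right)} = -161 + D$
$\frac{L{\left(y \right)} - 45871}{96552} = \frac{\left(-161 - 171\right) - 45871}{96552} = \left(-332 - 45871\right) \frac{1}{96552} = \left(-46203\right) \frac{1}{96552} = - \frac{15401}{32184}$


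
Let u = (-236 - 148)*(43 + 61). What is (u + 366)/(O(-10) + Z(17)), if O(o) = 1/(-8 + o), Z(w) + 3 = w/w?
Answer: 712260/37 ≈ 19250.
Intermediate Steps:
Z(w) = -2 (Z(w) = -3 + w/w = -3 + 1 = -2)
u = -39936 (u = -384*104 = -39936)
(u + 366)/(O(-10) + Z(17)) = (-39936 + 366)/(1/(-8 - 10) - 2) = -39570/(1/(-18) - 2) = -39570/(-1/18 - 2) = -39570/(-37/18) = -39570*(-18/37) = 712260/37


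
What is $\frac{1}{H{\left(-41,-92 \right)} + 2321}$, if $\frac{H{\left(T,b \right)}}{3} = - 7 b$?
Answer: $\frac{1}{4253} \approx 0.00023513$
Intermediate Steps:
$H{\left(T,b \right)} = - 21 b$ ($H{\left(T,b \right)} = 3 \left(- 7 b\right) = - 21 b$)
$\frac{1}{H{\left(-41,-92 \right)} + 2321} = \frac{1}{\left(-21\right) \left(-92\right) + 2321} = \frac{1}{1932 + 2321} = \frac{1}{4253}$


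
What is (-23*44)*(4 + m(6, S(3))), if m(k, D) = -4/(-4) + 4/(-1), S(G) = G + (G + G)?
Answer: -1012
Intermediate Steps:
S(G) = 3*G (S(G) = G + 2*G = 3*G)
m(k, D) = -3 (m(k, D) = -4*(-1/4) + 4*(-1) = 1 - 4 = -3)
(-23*44)*(4 + m(6, S(3))) = (-23*44)*(4 - 3) = -1012*1 = -1012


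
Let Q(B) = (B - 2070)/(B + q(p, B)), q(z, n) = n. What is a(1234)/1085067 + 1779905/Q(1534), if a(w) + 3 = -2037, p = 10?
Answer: -493773169762135/48466326 ≈ -1.0188e+7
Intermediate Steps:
Q(B) = (-2070 + B)/(2*B) (Q(B) = (B - 2070)/(B + B) = (-2070 + B)/((2*B)) = (-2070 + B)*(1/(2*B)) = (-2070 + B)/(2*B))
a(w) = -2040 (a(w) = -3 - 2037 = -2040)
a(1234)/1085067 + 1779905/Q(1534) = -2040/1085067 + 1779905/(((½)*(-2070 + 1534)/1534)) = -2040*1/1085067 + 1779905/(((½)*(1/1534)*(-536))) = -680/361689 + 1779905/(-134/767) = -680/361689 + 1779905*(-767/134) = -680/361689 - 1365187135/134 = -493773169762135/48466326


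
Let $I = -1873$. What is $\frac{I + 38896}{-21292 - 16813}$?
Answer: $- \frac{37023}{38105} \approx -0.9716$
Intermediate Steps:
$\frac{I + 38896}{-21292 - 16813} = \frac{-1873 + 38896}{-21292 - 16813} = \frac{37023}{-38105} = 37023 \left(- \frac{1}{38105}\right) = - \frac{37023}{38105}$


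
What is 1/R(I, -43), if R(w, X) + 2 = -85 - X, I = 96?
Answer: -1/44 ≈ -0.022727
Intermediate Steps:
R(w, X) = -87 - X (R(w, X) = -2 + (-85 - X) = -87 - X)
1/R(I, -43) = 1/(-87 - 1*(-43)) = 1/(-87 + 43) = 1/(-44) = -1/44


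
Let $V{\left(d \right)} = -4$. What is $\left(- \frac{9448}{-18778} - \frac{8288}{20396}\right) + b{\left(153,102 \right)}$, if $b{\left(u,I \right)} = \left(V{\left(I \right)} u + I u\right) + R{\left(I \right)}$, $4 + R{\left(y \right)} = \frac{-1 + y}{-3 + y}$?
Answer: $\frac{71051547127853}{4739576589} \approx 14991.0$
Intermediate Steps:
$R{\left(y \right)} = -4 + \frac{-1 + y}{-3 + y}$
$b{\left(u,I \right)} = - 4 u + I u + \frac{11 - 3 I}{-3 + I}$ ($b{\left(u,I \right)} = \left(- 4 u + I u\right) + \frac{11 - 3 I}{-3 + I} = - 4 u + I u + \frac{11 - 3 I}{-3 + I}$)
$\left(- \frac{9448}{-18778} - \frac{8288}{20396}\right) + b{\left(153,102 \right)} = \left(- \frac{9448}{-18778} - \frac{8288}{20396}\right) + \frac{11 - 306 + 153 \left(-4 + 102\right) \left(-3 + 102\right)}{-3 + 102} = \left(\left(-9448\right) \left(- \frac{1}{18778}\right) - \frac{2072}{5099}\right) + \frac{11 - 306 + 153 \cdot 98 \cdot 99}{99} = \left(\frac{4724}{9389} - \frac{2072}{5099}\right) + \frac{11 - 306 + 1484406}{99} = \frac{4633668}{47874511} + \frac{1}{99} \cdot 1484111 = \frac{4633668}{47874511} + \frac{1484111}{99} = \frac{71051547127853}{4739576589}$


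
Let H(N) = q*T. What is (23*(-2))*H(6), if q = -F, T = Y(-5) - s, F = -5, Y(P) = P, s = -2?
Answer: 690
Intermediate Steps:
T = -3 (T = -5 - 1*(-2) = -5 + 2 = -3)
q = 5 (q = -1*(-5) = 5)
H(N) = -15 (H(N) = 5*(-3) = -15)
(23*(-2))*H(6) = (23*(-2))*(-15) = -46*(-15) = 690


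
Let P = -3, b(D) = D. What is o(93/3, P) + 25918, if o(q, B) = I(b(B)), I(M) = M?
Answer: 25915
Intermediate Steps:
o(q, B) = B
o(93/3, P) + 25918 = -3 + 25918 = 25915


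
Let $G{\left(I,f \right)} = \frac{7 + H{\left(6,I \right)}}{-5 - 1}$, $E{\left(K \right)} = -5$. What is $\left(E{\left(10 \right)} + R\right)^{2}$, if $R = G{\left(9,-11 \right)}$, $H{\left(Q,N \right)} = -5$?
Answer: $\frac{256}{9} \approx 28.444$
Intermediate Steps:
$G{\left(I,f \right)} = - \frac{1}{3}$ ($G{\left(I,f \right)} = \frac{7 - 5}{-5 - 1} = \frac{2}{-6} = 2 \left(- \frac{1}{6}\right) = - \frac{1}{3}$)
$R = - \frac{1}{3} \approx -0.33333$
$\left(E{\left(10 \right)} + R\right)^{2} = \left(-5 - \frac{1}{3}\right)^{2} = \left(- \frac{16}{3}\right)^{2} = \frac{256}{9}$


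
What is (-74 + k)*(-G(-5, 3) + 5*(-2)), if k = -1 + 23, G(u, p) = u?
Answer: 260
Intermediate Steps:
k = 22
(-74 + k)*(-G(-5, 3) + 5*(-2)) = (-74 + 22)*(-1*(-5) + 5*(-2)) = -52*(5 - 10) = -52*(-5) = 260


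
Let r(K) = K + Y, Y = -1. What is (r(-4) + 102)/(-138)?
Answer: -97/138 ≈ -0.70290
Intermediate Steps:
r(K) = -1 + K (r(K) = K - 1 = -1 + K)
(r(-4) + 102)/(-138) = ((-1 - 4) + 102)/(-138) = (-5 + 102)*(-1/138) = 97*(-1/138) = -97/138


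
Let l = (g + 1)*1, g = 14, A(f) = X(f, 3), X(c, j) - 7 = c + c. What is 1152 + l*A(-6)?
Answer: 1077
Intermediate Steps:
X(c, j) = 7 + 2*c (X(c, j) = 7 + (c + c) = 7 + 2*c)
A(f) = 7 + 2*f
l = 15 (l = (14 + 1)*1 = 15*1 = 15)
1152 + l*A(-6) = 1152 + 15*(7 + 2*(-6)) = 1152 + 15*(7 - 12) = 1152 + 15*(-5) = 1152 - 75 = 1077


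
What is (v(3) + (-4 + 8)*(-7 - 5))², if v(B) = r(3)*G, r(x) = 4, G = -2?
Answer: 3136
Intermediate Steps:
v(B) = -8 (v(B) = 4*(-2) = -8)
(v(3) + (-4 + 8)*(-7 - 5))² = (-8 + (-4 + 8)*(-7 - 5))² = (-8 + 4*(-12))² = (-8 - 48)² = (-56)² = 3136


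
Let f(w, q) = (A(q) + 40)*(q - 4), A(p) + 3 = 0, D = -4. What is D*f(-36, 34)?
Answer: -4440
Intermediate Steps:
A(p) = -3 (A(p) = -3 + 0 = -3)
f(w, q) = -148 + 37*q (f(w, q) = (-3 + 40)*(q - 4) = 37*(-4 + q) = -148 + 37*q)
D*f(-36, 34) = -4*(-148 + 37*34) = -4*(-148 + 1258) = -4*1110 = -4440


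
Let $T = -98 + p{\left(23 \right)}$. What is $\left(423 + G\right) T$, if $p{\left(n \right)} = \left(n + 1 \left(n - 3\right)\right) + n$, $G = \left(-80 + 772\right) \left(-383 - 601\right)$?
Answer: $21776160$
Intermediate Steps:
$G = -680928$ ($G = 692 \left(-984\right) = -680928$)
$p{\left(n \right)} = -3 + 3 n$ ($p{\left(n \right)} = \left(n + 1 \left(-3 + n\right)\right) + n = \left(n + \left(-3 + n\right)\right) + n = \left(-3 + 2 n\right) + n = -3 + 3 n$)
$T = -32$ ($T = -98 + \left(-3 + 3 \cdot 23\right) = -98 + \left(-3 + 69\right) = -98 + 66 = -32$)
$\left(423 + G\right) T = \left(423 - 680928\right) \left(-32\right) = \left(-680505\right) \left(-32\right) = 21776160$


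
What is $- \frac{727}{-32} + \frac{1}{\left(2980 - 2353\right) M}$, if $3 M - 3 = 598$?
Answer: $\frac{91317775}{4019488} \approx 22.719$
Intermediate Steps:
$M = \frac{601}{3}$ ($M = 1 + \frac{1}{3} \cdot 598 = 1 + \frac{598}{3} = \frac{601}{3} \approx 200.33$)
$- \frac{727}{-32} + \frac{1}{\left(2980 - 2353\right) M} = - \frac{727}{-32} + \frac{1}{\left(2980 - 2353\right) \frac{601}{3}} = \left(-727\right) \left(- \frac{1}{32}\right) + \frac{1}{627} \cdot \frac{3}{601} = \frac{727}{32} + \frac{1}{627} \cdot \frac{3}{601} = \frac{727}{32} + \frac{1}{125609} = \frac{91317775}{4019488}$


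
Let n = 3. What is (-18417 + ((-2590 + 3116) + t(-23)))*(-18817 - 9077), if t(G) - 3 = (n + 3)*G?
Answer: 502817244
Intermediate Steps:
t(G) = 3 + 6*G (t(G) = 3 + (3 + 3)*G = 3 + 6*G)
(-18417 + ((-2590 + 3116) + t(-23)))*(-18817 - 9077) = (-18417 + ((-2590 + 3116) + (3 + 6*(-23))))*(-18817 - 9077) = (-18417 + (526 + (3 - 138)))*(-27894) = (-18417 + (526 - 135))*(-27894) = (-18417 + 391)*(-27894) = -18026*(-27894) = 502817244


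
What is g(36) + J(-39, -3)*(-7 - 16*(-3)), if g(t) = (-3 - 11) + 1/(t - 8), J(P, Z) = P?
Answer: -45163/28 ≈ -1613.0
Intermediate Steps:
g(t) = -14 + 1/(-8 + t)
g(36) + J(-39, -3)*(-7 - 16*(-3)) = (113 - 14*36)/(-8 + 36) - 39*(-7 - 16*(-3)) = (113 - 504)/28 - 39*(-7 + 48) = (1/28)*(-391) - 39*41 = -391/28 - 1599 = -45163/28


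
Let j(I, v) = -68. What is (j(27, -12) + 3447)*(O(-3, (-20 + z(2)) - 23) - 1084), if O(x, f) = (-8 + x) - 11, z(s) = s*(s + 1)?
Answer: -3737174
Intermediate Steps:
z(s) = s*(1 + s)
O(x, f) = -19 + x
(j(27, -12) + 3447)*(O(-3, (-20 + z(2)) - 23) - 1084) = (-68 + 3447)*((-19 - 3) - 1084) = 3379*(-22 - 1084) = 3379*(-1106) = -3737174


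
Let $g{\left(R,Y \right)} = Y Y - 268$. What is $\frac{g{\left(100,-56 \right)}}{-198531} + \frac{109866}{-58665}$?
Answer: $- \frac{2442228674}{1294091235} \approx -1.8872$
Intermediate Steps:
$g{\left(R,Y \right)} = -268 + Y^{2}$ ($g{\left(R,Y \right)} = Y^{2} - 268 = -268 + Y^{2}$)
$\frac{g{\left(100,-56 \right)}}{-198531} + \frac{109866}{-58665} = \frac{-268 + \left(-56\right)^{2}}{-198531} + \frac{109866}{-58665} = \left(-268 + 3136\right) \left(- \frac{1}{198531}\right) + 109866 \left(- \frac{1}{58665}\right) = 2868 \left(- \frac{1}{198531}\right) - \frac{36622}{19555} = - \frac{956}{66177} - \frac{36622}{19555} = - \frac{2442228674}{1294091235}$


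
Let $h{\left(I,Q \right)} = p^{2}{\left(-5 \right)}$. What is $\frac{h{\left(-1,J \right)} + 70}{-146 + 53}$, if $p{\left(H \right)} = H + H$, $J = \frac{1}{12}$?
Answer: $- \frac{170}{93} \approx -1.828$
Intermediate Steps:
$J = \frac{1}{12} \approx 0.083333$
$p{\left(H \right)} = 2 H$
$h{\left(I,Q \right)} = 100$ ($h{\left(I,Q \right)} = \left(2 \left(-5\right)\right)^{2} = \left(-10\right)^{2} = 100$)
$\frac{h{\left(-1,J \right)} + 70}{-146 + 53} = \frac{100 + 70}{-146 + 53} = \frac{170}{-93} = 170 \left(- \frac{1}{93}\right) = - \frac{170}{93}$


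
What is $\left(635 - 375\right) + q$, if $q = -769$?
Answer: $-509$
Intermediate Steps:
$\left(635 - 375\right) + q = \left(635 - 375\right) - 769 = 260 - 769 = -509$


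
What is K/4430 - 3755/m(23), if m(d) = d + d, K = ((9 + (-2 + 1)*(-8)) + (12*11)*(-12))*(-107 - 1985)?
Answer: 67080447/101890 ≈ 658.36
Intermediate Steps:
K = 3278164 (K = ((9 - 1*(-8)) + 132*(-12))*(-2092) = ((9 + 8) - 1584)*(-2092) = (17 - 1584)*(-2092) = -1567*(-2092) = 3278164)
m(d) = 2*d
K/4430 - 3755/m(23) = 3278164/4430 - 3755/(2*23) = 3278164*(1/4430) - 3755/46 = 1639082/2215 - 3755*1/46 = 1639082/2215 - 3755/46 = 67080447/101890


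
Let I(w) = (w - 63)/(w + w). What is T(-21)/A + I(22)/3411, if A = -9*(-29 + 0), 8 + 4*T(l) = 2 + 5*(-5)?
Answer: -3623/120901 ≈ -0.029967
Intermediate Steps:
T(l) = -31/4 (T(l) = -2 + (2 + 5*(-5))/4 = -2 + (2 - 25)/4 = -2 + (¼)*(-23) = -2 - 23/4 = -31/4)
A = 261 (A = -9*(-29) = 261)
I(w) = (-63 + w)/(2*w) (I(w) = (-63 + w)/((2*w)) = (-63 + w)*(1/(2*w)) = (-63 + w)/(2*w))
T(-21)/A + I(22)/3411 = -31/4/261 + ((½)*(-63 + 22)/22)/3411 = -31/4*1/261 + ((½)*(1/22)*(-41))*(1/3411) = -31/1044 - 41/44*1/3411 = -31/1044 - 41/150084 = -3623/120901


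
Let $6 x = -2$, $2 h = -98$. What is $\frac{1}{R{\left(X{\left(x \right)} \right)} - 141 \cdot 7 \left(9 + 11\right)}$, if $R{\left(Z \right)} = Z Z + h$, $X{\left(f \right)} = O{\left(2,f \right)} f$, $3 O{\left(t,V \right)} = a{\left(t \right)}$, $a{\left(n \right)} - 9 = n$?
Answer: $- \frac{81}{1602788} \approx -5.0537 \cdot 10^{-5}$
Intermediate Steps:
$h = -49$ ($h = \frac{1}{2} \left(-98\right) = -49$)
$x = - \frac{1}{3}$ ($x = \frac{1}{6} \left(-2\right) = - \frac{1}{3} \approx -0.33333$)
$a{\left(n \right)} = 9 + n$
$O{\left(t,V \right)} = 3 + \frac{t}{3}$ ($O{\left(t,V \right)} = \frac{9 + t}{3} = 3 + \frac{t}{3}$)
$X{\left(f \right)} = \frac{11 f}{3}$ ($X{\left(f \right)} = \left(3 + \frac{1}{3} \cdot 2\right) f = \left(3 + \frac{2}{3}\right) f = \frac{11 f}{3}$)
$R{\left(Z \right)} = -49 + Z^{2}$ ($R{\left(Z \right)} = Z Z - 49 = Z^{2} - 49 = -49 + Z^{2}$)
$\frac{1}{R{\left(X{\left(x \right)} \right)} - 141 \cdot 7 \left(9 + 11\right)} = \frac{1}{\left(-49 + \left(\frac{11}{3} \left(- \frac{1}{3}\right)\right)^{2}\right) - 141 \cdot 7 \left(9 + 11\right)} = \frac{1}{\left(-49 + \left(- \frac{11}{9}\right)^{2}\right) - 141 \cdot 7 \cdot 20} = \frac{1}{\left(-49 + \frac{121}{81}\right) - 19740} = \frac{1}{- \frac{3848}{81} - 19740} = \frac{1}{- \frac{1602788}{81}} = - \frac{81}{1602788}$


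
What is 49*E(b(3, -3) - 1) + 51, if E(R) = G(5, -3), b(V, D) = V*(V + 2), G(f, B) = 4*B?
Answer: -537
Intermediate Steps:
b(V, D) = V*(2 + V)
E(R) = -12 (E(R) = 4*(-3) = -12)
49*E(b(3, -3) - 1) + 51 = 49*(-12) + 51 = -588 + 51 = -537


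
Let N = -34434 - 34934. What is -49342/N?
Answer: 24671/34684 ≈ 0.71131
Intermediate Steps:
N = -69368
-49342/N = -49342/(-69368) = -49342*(-1)/69368 = -1*(-24671/34684) = 24671/34684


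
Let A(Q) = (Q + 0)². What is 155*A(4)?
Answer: 2480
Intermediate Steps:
A(Q) = Q²
155*A(4) = 155*4² = 155*16 = 2480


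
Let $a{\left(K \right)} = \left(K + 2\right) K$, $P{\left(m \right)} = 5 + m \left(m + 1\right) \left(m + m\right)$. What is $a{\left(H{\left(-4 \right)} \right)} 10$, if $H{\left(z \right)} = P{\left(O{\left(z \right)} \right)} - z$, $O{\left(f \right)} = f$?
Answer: $73950$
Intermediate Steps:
$P{\left(m \right)} = 5 + 2 m^{2} \left(1 + m\right)$ ($P{\left(m \right)} = 5 + m \left(1 + m\right) 2 m = 5 + m 2 m \left(1 + m\right) = 5 + 2 m^{2} \left(1 + m\right)$)
$H{\left(z \right)} = 5 - z + 2 z^{2} + 2 z^{3}$ ($H{\left(z \right)} = \left(5 + 2 z^{2} + 2 z^{3}\right) - z = 5 - z + 2 z^{2} + 2 z^{3}$)
$a{\left(K \right)} = K \left(2 + K\right)$ ($a{\left(K \right)} = \left(2 + K\right) K = K \left(2 + K\right)$)
$a{\left(H{\left(-4 \right)} \right)} 10 = \left(5 - -4 + 2 \left(-4\right)^{2} + 2 \left(-4\right)^{3}\right) \left(2 + \left(5 - -4 + 2 \left(-4\right)^{2} + 2 \left(-4\right)^{3}\right)\right) 10 = \left(5 + 4 + 2 \cdot 16 + 2 \left(-64\right)\right) \left(2 + \left(5 + 4 + 2 \cdot 16 + 2 \left(-64\right)\right)\right) 10 = \left(5 + 4 + 32 - 128\right) \left(2 + \left(5 + 4 + 32 - 128\right)\right) 10 = - 87 \left(2 - 87\right) 10 = \left(-87\right) \left(-85\right) 10 = 7395 \cdot 10 = 73950$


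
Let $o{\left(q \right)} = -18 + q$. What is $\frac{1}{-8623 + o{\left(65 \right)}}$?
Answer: $- \frac{1}{8576} \approx -0.0001166$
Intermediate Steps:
$\frac{1}{-8623 + o{\left(65 \right)}} = \frac{1}{-8623 + \left(-18 + 65\right)} = \frac{1}{-8623 + 47} = \frac{1}{-8576} = - \frac{1}{8576}$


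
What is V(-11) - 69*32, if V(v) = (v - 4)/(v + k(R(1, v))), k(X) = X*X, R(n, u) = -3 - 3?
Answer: -11043/5 ≈ -2208.6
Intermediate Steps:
R(n, u) = -6
k(X) = X**2
V(v) = (-4 + v)/(36 + v) (V(v) = (v - 4)/(v + (-6)**2) = (-4 + v)/(v + 36) = (-4 + v)/(36 + v))
V(-11) - 69*32 = (-4 - 11)/(36 - 11) - 69*32 = -15/25 - 2208 = (1/25)*(-15) - 2208 = -3/5 - 2208 = -11043/5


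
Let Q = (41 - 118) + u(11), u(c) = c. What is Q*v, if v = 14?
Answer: -924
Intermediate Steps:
Q = -66 (Q = (41 - 118) + 11 = -77 + 11 = -66)
Q*v = -66*14 = -924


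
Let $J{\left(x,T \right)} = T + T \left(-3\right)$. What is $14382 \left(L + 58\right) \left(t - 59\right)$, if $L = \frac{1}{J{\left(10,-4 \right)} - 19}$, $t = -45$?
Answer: $- \frac{952778736}{11} \approx -8.6616 \cdot 10^{7}$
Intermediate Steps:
$J{\left(x,T \right)} = - 2 T$ ($J{\left(x,T \right)} = T - 3 T = - 2 T$)
$L = - \frac{1}{11}$ ($L = \frac{1}{\left(-2\right) \left(-4\right) - 19} = \frac{1}{8 - 19} = \frac{1}{-11} = - \frac{1}{11} \approx -0.090909$)
$14382 \left(L + 58\right) \left(t - 59\right) = 14382 \left(- \frac{1}{11} + 58\right) \left(-45 - 59\right) = 14382 \cdot \frac{637}{11} \left(-104\right) = 14382 \left(- \frac{66248}{11}\right) = - \frac{952778736}{11}$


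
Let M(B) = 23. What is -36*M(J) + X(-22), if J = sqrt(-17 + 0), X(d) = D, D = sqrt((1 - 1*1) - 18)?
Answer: -828 + 3*I*sqrt(2) ≈ -828.0 + 4.2426*I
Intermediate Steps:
D = 3*I*sqrt(2) (D = sqrt((1 - 1) - 18) = sqrt(0 - 18) = sqrt(-18) = 3*I*sqrt(2) ≈ 4.2426*I)
X(d) = 3*I*sqrt(2)
J = I*sqrt(17) (J = sqrt(-17) = I*sqrt(17) ≈ 4.1231*I)
-36*M(J) + X(-22) = -36*23 + 3*I*sqrt(2) = -828 + 3*I*sqrt(2)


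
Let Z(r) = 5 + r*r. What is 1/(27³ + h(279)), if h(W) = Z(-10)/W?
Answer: 93/1830554 ≈ 5.0804e-5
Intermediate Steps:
Z(r) = 5 + r²
h(W) = 105/W (h(W) = (5 + (-10)²)/W = (5 + 100)/W = 105/W)
1/(27³ + h(279)) = 1/(27³ + 105/279) = 1/(19683 + 105*(1/279)) = 1/(19683 + 35/93) = 1/(1830554/93) = 93/1830554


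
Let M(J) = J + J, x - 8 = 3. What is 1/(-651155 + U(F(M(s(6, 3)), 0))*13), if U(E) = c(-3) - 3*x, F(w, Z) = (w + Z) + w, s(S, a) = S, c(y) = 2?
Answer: -1/651558 ≈ -1.5348e-6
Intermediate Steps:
x = 11 (x = 8 + 3 = 11)
M(J) = 2*J
F(w, Z) = Z + 2*w (F(w, Z) = (Z + w) + w = Z + 2*w)
U(E) = -31 (U(E) = 2 - 3*11 = 2 - 33 = -31)
1/(-651155 + U(F(M(s(6, 3)), 0))*13) = 1/(-651155 - 31*13) = 1/(-651155 - 403) = 1/(-651558) = -1/651558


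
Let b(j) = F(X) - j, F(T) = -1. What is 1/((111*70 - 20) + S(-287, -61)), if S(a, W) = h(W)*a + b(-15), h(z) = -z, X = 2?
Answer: -1/9743 ≈ -0.00010264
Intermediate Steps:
b(j) = -1 - j
S(a, W) = 14 - W*a (S(a, W) = (-W)*a + (-1 - 1*(-15)) = -W*a + (-1 + 15) = -W*a + 14 = 14 - W*a)
1/((111*70 - 20) + S(-287, -61)) = 1/((111*70 - 20) + (14 - 1*(-61)*(-287))) = 1/((7770 - 20) + (14 - 17507)) = 1/(7750 - 17493) = 1/(-9743) = -1/9743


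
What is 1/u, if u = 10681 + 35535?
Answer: 1/46216 ≈ 2.1638e-5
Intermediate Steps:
u = 46216
1/u = 1/46216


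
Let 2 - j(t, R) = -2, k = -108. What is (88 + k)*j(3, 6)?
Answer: -80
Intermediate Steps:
j(t, R) = 4 (j(t, R) = 2 - 1*(-2) = 2 + 2 = 4)
(88 + k)*j(3, 6) = (88 - 108)*4 = -20*4 = -80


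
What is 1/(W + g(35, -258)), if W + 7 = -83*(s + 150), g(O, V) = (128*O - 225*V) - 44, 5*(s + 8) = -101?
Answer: 5/261848 ≈ 1.9095e-5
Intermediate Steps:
s = -141/5 (s = -8 + (⅕)*(-101) = -8 - 101/5 = -141/5 ≈ -28.200)
g(O, V) = -44 - 225*V + 128*O (g(O, V) = (-225*V + 128*O) - 44 = -44 - 225*V + 128*O)
W = -50582/5 (W = -7 - 83*(-141/5 + 150) = -7 - 83*609/5 = -7 - 50547/5 = -50582/5 ≈ -10116.)
1/(W + g(35, -258)) = 1/(-50582/5 + (-44 - 225*(-258) + 128*35)) = 1/(-50582/5 + (-44 + 58050 + 4480)) = 1/(-50582/5 + 62486) = 1/(261848/5) = 5/261848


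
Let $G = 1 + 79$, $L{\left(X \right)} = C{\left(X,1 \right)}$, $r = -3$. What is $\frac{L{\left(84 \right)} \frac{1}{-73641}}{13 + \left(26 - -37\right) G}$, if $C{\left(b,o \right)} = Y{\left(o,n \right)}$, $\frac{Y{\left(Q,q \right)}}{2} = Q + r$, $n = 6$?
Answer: $\frac{4}{372107973} \approx 1.075 \cdot 10^{-8}$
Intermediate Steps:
$Y{\left(Q,q \right)} = -6 + 2 Q$ ($Y{\left(Q,q \right)} = 2 \left(Q - 3\right) = 2 \left(-3 + Q\right) = -6 + 2 Q$)
$C{\left(b,o \right)} = -6 + 2 o$
$L{\left(X \right)} = -4$ ($L{\left(X \right)} = -6 + 2 \cdot 1 = -6 + 2 = -4$)
$G = 80$
$\frac{L{\left(84 \right)} \frac{1}{-73641}}{13 + \left(26 - -37\right) G} = \frac{\left(-4\right) \frac{1}{-73641}}{13 + \left(26 - -37\right) 80} = \frac{\left(-4\right) \left(- \frac{1}{73641}\right)}{13 + \left(26 + 37\right) 80} = \frac{4}{73641 \left(13 + 63 \cdot 80\right)} = \frac{4}{73641 \left(13 + 5040\right)} = \frac{4}{73641 \cdot 5053} = \frac{4}{73641} \cdot \frac{1}{5053} = \frac{4}{372107973}$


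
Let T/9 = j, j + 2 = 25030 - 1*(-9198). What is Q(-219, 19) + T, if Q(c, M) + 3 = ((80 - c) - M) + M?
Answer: 308330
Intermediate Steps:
Q(c, M) = 77 - c (Q(c, M) = -3 + (((80 - c) - M) + M) = -3 + ((80 - M - c) + M) = -3 + (80 - c) = 77 - c)
j = 34226 (j = -2 + (25030 - 1*(-9198)) = -2 + (25030 + 9198) = -2 + 34228 = 34226)
T = 308034 (T = 9*34226 = 308034)
Q(-219, 19) + T = (77 - 1*(-219)) + 308034 = (77 + 219) + 308034 = 296 + 308034 = 308330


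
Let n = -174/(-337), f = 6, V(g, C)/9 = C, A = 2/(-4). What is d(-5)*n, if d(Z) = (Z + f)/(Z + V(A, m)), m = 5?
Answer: 87/6740 ≈ 0.012908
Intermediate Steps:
A = -1/2 (A = 2*(-1/4) = -1/2 ≈ -0.50000)
V(g, C) = 9*C
d(Z) = (6 + Z)/(45 + Z) (d(Z) = (Z + 6)/(Z + 9*5) = (6 + Z)/(Z + 45) = (6 + Z)/(45 + Z))
n = 174/337 (n = -174*(-1/337) = 174/337 ≈ 0.51632)
d(-5)*n = ((6 - 5)/(45 - 5))*(174/337) = (1/40)*(174/337) = 87/6740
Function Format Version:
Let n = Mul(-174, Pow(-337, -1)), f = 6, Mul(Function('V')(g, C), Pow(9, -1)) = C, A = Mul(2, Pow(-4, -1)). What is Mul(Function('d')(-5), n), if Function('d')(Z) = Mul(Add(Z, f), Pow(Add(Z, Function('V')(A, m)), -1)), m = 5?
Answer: Rational(87, 6740) ≈ 0.012908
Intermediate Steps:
A = Rational(-1, 2) (A = Mul(2, Rational(-1, 4)) = Rational(-1, 2) ≈ -0.50000)
Function('V')(g, C) = Mul(9, C)
Function('d')(Z) = Mul(Pow(Add(45, Z), -1), Add(6, Z)) (Function('d')(Z) = Mul(Add(Z, 6), Pow(Add(Z, Mul(9, 5)), -1)) = Mul(Add(6, Z), Pow(Add(Z, 45), -1)) = Mul(Add(6, Z), Pow(Add(45, Z), -1)) = Mul(Pow(Add(45, Z), -1), Add(6, Z)))
n = Rational(174, 337) (n = Mul(-174, Rational(-1, 337)) = Rational(174, 337) ≈ 0.51632)
Mul(Function('d')(-5), n) = Mul(Mul(Pow(Add(45, -5), -1), Add(6, -5)), Rational(174, 337)) = Mul(Mul(Pow(40, -1), 1), Rational(174, 337)) = Mul(Mul(Rational(1, 40), 1), Rational(174, 337)) = Mul(Rational(1, 40), Rational(174, 337)) = Rational(87, 6740)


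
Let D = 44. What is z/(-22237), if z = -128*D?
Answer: 5632/22237 ≈ 0.25327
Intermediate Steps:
z = -5632 (z = -128*44 = -5632)
z/(-22237) = -5632/(-22237) = -5632*(-1/22237) = 5632/22237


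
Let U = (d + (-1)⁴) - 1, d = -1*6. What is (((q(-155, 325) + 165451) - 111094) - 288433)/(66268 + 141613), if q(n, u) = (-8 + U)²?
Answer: -233880/207881 ≈ -1.1251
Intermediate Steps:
d = -6
U = -6 (U = (-6 + (-1)⁴) - 1 = (-6 + 1) - 1 = -5 - 1 = -6)
q(n, u) = 196 (q(n, u) = (-8 - 6)² = (-14)² = 196)
(((q(-155, 325) + 165451) - 111094) - 288433)/(66268 + 141613) = (((196 + 165451) - 111094) - 288433)/(66268 + 141613) = ((165647 - 111094) - 288433)/207881 = (54553 - 288433)*(1/207881) = -233880*1/207881 = -233880/207881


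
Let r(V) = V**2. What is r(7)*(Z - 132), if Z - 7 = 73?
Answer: -2548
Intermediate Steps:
Z = 80 (Z = 7 + 73 = 80)
r(7)*(Z - 132) = 7**2*(80 - 132) = 49*(-52) = -2548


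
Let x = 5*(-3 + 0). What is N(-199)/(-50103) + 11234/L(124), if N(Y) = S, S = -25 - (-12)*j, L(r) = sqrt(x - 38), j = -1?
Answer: 37/50103 - 11234*I*sqrt(53)/53 ≈ 0.00073848 - 1543.1*I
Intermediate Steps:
x = -15 (x = 5*(-3) = -15)
L(r) = I*sqrt(53) (L(r) = sqrt(-15 - 38) = sqrt(-53) = I*sqrt(53))
S = -37 (S = -25 - (-12)*(-1) = -25 - 1*12 = -25 - 12 = -37)
N(Y) = -37
N(-199)/(-50103) + 11234/L(124) = -37/(-50103) + 11234/((I*sqrt(53))) = -37*(-1/50103) + 11234*(-I*sqrt(53)/53) = 37/50103 - 11234*I*sqrt(53)/53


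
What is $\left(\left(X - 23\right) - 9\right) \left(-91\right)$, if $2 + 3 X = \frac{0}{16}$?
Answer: $\frac{8918}{3} \approx 2972.7$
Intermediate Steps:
$X = - \frac{2}{3}$ ($X = - \frac{2}{3} + \frac{0 \cdot \frac{1}{16}}{3} = - \frac{2}{3} + \frac{1}{3} \cdot 0 = - \frac{2}{3} + 0 = - \frac{2}{3} \approx -0.66667$)
$\left(\left(X - 23\right) - 9\right) \left(-91\right) = \left(\left(- \frac{2}{3} - 23\right) - 9\right) \left(-91\right) = \left(- \frac{71}{3} - 9\right) \left(-91\right) = \left(- \frac{98}{3}\right) \left(-91\right) = \frac{8918}{3}$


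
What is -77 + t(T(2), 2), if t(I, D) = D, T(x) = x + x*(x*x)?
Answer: -75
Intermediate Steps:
T(x) = x + x³ (T(x) = x + x*x² = x + x³)
-77 + t(T(2), 2) = -77 + 2 = -75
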